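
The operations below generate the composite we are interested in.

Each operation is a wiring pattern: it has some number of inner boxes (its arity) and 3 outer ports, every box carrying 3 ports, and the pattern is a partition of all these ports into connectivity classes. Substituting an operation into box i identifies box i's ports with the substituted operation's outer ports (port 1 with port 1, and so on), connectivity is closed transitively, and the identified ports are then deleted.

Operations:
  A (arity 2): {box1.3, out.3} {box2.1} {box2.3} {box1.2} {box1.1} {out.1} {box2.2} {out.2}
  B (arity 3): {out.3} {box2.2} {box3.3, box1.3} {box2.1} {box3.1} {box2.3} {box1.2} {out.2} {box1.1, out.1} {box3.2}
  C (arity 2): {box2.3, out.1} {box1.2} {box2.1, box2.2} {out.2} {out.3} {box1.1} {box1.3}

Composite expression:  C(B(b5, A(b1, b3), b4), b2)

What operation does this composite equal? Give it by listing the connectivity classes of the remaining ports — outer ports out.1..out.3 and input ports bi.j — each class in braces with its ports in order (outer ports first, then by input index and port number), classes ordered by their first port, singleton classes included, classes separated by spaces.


{out.1, b2.3} {out.2} {out.3} {b1.1} {b1.2} {b1.3} {b2.1, b2.2} {b3.1} {b3.2} {b3.3} {b4.1} {b4.2} {b4.3, b5.3} {b5.1} {b5.2}

Treat the ports identified at C as solder joints: merge, then drop.
A over (b1, b3) gives {out.1} {out.2} {out.3, b1.3} {b1.1} {b1.2} {b3.1} {b3.2} {b3.3}, out.j being that stage's outer ports
B over (b5, b1, b3, b4) gives {out.1, b5.1} {out.2} {out.3} {b1.1} {b1.2} {b1.3} {b3.1} {b3.2} {b3.3} {b4.1} {b4.2} {b4.3, b5.3} {b5.2}, out.j being that stage's outer ports
C over (b5, b1, b3, b4, b2) gives {out.1, b2.3} {out.2} {out.3} {b1.1} {b1.2} {b1.3} {b2.1, b2.2} {b3.1} {b3.2} {b3.3} {b4.1} {b4.2} {b4.3, b5.3} {b5.1} {b5.2}, out.j being that stage's outer ports


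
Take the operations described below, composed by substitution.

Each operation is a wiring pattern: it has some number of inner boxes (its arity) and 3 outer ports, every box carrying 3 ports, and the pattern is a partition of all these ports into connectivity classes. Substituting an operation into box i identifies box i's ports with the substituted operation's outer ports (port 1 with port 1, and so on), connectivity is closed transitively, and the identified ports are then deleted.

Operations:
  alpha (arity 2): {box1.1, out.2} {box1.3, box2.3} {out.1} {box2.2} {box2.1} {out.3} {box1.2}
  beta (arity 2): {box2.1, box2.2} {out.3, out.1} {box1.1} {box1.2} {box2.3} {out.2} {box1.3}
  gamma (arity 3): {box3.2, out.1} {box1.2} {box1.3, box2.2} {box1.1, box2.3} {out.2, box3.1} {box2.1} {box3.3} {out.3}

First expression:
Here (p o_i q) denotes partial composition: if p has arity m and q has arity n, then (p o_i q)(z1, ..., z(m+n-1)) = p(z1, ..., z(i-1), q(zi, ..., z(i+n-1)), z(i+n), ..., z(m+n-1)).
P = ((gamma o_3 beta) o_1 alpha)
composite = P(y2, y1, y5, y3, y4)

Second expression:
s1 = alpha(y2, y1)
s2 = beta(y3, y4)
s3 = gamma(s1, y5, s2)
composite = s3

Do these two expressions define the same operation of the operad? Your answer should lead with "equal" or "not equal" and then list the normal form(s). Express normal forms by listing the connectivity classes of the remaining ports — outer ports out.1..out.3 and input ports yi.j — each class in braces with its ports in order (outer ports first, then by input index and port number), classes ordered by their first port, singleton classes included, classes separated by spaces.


The first expression, normalized: {out.1} {out.2} {out.3} {y1.1} {y1.2} {y1.3, y2.3} {y2.1} {y2.2} {y3.1} {y3.2} {y3.3} {y4.1, y4.2} {y4.3} {y5.1} {y5.2} {y5.3}
The second expression, normalized: {out.1} {out.2} {out.3} {y1.1} {y1.2} {y1.3, y2.3} {y2.1} {y2.2} {y3.1} {y3.2} {y3.3} {y4.1, y4.2} {y4.3} {y5.1} {y5.2} {y5.3}
Identical normal forms: equal.

equal; the common form is {out.1} {out.2} {out.3} {y1.1} {y1.2} {y1.3, y2.3} {y2.1} {y2.2} {y3.1} {y3.2} {y3.3} {y4.1, y4.2} {y4.3} {y5.1} {y5.2} {y5.3}


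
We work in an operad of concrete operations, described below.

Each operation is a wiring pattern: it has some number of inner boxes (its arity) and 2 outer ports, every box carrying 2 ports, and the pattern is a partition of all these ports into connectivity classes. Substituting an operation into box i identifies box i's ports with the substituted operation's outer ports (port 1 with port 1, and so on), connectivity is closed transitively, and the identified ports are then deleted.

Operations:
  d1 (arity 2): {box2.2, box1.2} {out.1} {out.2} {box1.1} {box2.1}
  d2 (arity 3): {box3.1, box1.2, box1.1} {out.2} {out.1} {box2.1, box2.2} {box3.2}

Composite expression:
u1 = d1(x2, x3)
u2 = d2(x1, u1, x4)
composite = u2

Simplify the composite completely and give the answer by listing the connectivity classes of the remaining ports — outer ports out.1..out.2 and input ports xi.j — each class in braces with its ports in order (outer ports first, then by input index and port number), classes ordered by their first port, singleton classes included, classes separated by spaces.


{out.1} {out.2} {x1.1, x1.2, x4.1} {x2.1} {x2.2, x3.2} {x3.1} {x4.2}

Reachability decides: close wires over d2-identified ports.
d1 over (x2, x3) gives {out.1} {out.2} {x2.1} {x2.2, x3.2} {x3.1}, out.j being that stage's outer ports
d2 over (x1, x2, x3, x4) gives {out.1} {out.2} {x1.1, x1.2, x4.1} {x2.1} {x2.2, x3.2} {x3.1} {x4.2}, out.j being that stage's outer ports


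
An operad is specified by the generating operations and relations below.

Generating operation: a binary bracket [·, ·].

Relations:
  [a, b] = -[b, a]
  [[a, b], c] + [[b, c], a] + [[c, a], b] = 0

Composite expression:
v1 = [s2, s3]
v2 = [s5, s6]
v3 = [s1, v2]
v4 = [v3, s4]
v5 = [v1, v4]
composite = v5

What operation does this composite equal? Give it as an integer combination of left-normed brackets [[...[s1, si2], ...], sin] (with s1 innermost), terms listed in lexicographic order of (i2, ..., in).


-[[[[[s1, s5], s6], s4], s2], s3] + [[[[[s1, s5], s6], s4], s3], s2] + [[[[[s1, s6], s5], s4], s2], s3] - [[[[[s1, s6], s5], s4], s3], s2]

Expand each bracket as ab - ba; the s1-initial words give the coefficients.
Composite bracket: [[s2, s3], [[s1, [s5, s6]], s4]]
Applying ab - ba throughout gives 32 signed words (2^5 = 32).
The s1-initial words carry the normal form:
  sign of s1s5s6s4s2s3 is -1, so it contributes -[[[[[s1, s5], s6], s4], s2], s3]
  sign of s1s5s6s4s3s2 is +1, so it contributes +[[[[[s1, s5], s6], s4], s3], s2]
  sign of s1s6s5s4s2s3 is +1, so it contributes +[[[[[s1, s6], s5], s4], s2], s3]
  sign of s1s6s5s4s3s2 is -1, so it contributes -[[[[[s1, s6], s5], s4], s3], s2]


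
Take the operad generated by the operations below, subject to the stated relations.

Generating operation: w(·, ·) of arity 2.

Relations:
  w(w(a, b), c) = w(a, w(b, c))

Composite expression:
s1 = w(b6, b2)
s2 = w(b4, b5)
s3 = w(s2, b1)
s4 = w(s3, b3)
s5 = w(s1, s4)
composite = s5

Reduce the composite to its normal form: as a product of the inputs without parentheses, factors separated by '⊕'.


The w-tree's shape is irrelevant; the b-reading-order decides.
w(b6, b2) collapses to b6 ⊕ b2
w(b4, b5) collapses to b4 ⊕ b5
w(w(b4, b5), b1) collapses to b4 ⊕ b5 ⊕ b1
w(w(w(b4, b5), b1), b3) collapses to b4 ⊕ b5 ⊕ b1 ⊕ b3
w(w(b6, b2), w(w(w(b4, b5), b1), b3)) collapses to b6 ⊕ b2 ⊕ b4 ⊕ b5 ⊕ b1 ⊕ b3

b6 ⊕ b2 ⊕ b4 ⊕ b5 ⊕ b1 ⊕ b3


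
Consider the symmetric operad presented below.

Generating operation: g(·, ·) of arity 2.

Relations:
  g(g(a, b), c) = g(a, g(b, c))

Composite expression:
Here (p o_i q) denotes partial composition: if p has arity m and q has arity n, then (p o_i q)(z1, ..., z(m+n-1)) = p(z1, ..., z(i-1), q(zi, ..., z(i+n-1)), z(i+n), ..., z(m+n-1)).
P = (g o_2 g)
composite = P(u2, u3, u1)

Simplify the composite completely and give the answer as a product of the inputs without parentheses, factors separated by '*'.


u2 * u3 * u1


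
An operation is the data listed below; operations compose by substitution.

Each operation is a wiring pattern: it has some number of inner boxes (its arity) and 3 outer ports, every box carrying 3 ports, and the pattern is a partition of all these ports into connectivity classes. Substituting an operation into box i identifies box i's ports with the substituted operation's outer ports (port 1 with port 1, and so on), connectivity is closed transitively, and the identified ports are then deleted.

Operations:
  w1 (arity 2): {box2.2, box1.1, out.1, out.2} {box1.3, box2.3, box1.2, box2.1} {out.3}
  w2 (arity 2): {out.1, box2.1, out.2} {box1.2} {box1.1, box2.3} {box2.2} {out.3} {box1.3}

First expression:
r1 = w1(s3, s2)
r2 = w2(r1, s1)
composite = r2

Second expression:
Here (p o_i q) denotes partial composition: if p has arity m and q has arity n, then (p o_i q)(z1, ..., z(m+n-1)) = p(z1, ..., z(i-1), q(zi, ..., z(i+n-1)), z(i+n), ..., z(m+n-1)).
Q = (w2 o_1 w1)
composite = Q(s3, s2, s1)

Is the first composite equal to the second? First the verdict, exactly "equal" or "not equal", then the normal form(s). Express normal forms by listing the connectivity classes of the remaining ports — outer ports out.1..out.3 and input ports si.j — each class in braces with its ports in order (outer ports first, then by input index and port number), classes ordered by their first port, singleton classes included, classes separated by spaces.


equal; the common form is {out.1, out.2, s1.1} {out.3} {s1.2} {s1.3, s2.2, s3.1} {s2.1, s2.3, s3.2, s3.3}

In normal form, the first expression is {out.1, out.2, s1.1} {out.3} {s1.2} {s1.3, s2.2, s3.1} {s2.1, s2.3, s3.2, s3.3}
In normal form, the second expression is {out.1, out.2, s1.1} {out.3} {s1.2} {s1.3, s2.2, s3.1} {s2.1, s2.3, s3.2, s3.3}
Same normal form: equal.


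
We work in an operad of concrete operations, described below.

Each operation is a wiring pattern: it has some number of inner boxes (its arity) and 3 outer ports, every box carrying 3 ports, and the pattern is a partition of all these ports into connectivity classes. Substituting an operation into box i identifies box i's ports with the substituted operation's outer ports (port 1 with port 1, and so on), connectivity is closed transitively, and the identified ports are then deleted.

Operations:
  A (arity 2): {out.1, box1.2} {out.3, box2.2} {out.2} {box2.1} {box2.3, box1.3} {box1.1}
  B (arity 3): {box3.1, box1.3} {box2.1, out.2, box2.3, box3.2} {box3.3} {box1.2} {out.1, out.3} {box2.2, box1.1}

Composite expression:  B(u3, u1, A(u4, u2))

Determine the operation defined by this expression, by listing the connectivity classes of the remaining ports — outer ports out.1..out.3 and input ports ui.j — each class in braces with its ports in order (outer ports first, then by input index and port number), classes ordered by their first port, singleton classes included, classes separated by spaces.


{out.1, out.3} {out.2, u1.1, u1.3} {u1.2, u3.1} {u2.1} {u2.2} {u2.3, u4.3} {u3.2} {u3.3, u4.2} {u4.1}

Reachability decides: close wires over B-identified ports.
composing A on (u4, u2), with out.j its own outer ports: {out.1, u4.2} {out.2} {out.3, u2.2} {u2.1} {u2.3, u4.3} {u4.1}
composing B on (u3, u1, u4, u2), with out.j its own outer ports: {out.1, out.3} {out.2, u1.1, u1.3} {u1.2, u3.1} {u2.1} {u2.2} {u2.3, u4.3} {u3.2} {u3.3, u4.2} {u4.1}


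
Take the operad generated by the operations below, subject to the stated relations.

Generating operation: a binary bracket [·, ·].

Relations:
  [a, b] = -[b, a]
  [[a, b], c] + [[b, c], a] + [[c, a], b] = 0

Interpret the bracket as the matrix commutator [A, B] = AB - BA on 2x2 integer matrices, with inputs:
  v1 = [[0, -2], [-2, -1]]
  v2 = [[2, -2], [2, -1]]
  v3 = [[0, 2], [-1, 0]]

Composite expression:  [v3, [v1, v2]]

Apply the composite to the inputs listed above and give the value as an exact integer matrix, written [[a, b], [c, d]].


[[-12, 32], [16, 12]]


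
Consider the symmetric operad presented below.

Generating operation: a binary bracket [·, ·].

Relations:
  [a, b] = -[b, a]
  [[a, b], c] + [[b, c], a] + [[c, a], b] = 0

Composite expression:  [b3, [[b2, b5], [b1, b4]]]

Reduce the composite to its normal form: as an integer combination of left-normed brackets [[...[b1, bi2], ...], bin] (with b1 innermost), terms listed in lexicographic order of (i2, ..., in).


[[[[b1, b4], b2], b5], b3] - [[[[b1, b4], b5], b2], b3]


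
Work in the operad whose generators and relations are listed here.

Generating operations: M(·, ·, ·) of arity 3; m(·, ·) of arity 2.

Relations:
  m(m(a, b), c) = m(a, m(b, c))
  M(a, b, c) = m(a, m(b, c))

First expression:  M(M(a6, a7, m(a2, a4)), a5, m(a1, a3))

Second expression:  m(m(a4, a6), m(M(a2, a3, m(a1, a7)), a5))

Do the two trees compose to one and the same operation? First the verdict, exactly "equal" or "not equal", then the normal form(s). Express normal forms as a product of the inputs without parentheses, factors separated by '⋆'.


Reducing the first expression gives a6 ⋆ a7 ⋆ a2 ⋆ a4 ⋆ a5 ⋆ a1 ⋆ a3
Reducing the second expression gives a4 ⋆ a6 ⋆ a2 ⋆ a3 ⋆ a1 ⋆ a7 ⋆ a5
Different reductions; not equal.

not equal: they reduce to a6 ⋆ a7 ⋆ a2 ⋆ a4 ⋆ a5 ⋆ a1 ⋆ a3 and a4 ⋆ a6 ⋆ a2 ⋆ a3 ⋆ a1 ⋆ a7 ⋆ a5


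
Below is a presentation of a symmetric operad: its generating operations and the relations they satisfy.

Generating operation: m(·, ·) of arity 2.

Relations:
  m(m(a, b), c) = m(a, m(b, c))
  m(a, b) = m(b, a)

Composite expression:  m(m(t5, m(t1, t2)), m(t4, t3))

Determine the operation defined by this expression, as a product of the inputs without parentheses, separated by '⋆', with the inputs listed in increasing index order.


t1 ⋆ t2 ⋆ t3 ⋆ t4 ⋆ t5

Reordering under m is free, so list the t-inputs canonically.
m(t1, t2) flattens to t1 ⋆ t2
m(t5, m(t1, t2)) flattens to t5 ⋆ t1 ⋆ t2
m(t4, t3) flattens to t4 ⋆ t3
m(m(t5, m(t1, t2)), m(t4, t3)) flattens to t5 ⋆ t1 ⋆ t2 ⋆ t4 ⋆ t3
putting the inputs in ascending order: t1 ⋆ t2 ⋆ t3 ⋆ t4 ⋆ t5


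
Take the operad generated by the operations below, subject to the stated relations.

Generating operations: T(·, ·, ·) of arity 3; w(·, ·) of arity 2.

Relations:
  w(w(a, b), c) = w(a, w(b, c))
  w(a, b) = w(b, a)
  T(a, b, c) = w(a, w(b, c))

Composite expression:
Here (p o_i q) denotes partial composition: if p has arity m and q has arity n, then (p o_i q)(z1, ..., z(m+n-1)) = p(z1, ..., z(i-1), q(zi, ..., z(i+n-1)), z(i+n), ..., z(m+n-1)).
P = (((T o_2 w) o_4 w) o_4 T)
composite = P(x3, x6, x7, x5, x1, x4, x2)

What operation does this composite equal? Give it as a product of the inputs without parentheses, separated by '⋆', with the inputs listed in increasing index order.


Key point: T commutes, so take the x-inputs in any fixed order.
w(x6, x7) spells out as x6 ⋆ x7
T(x5, x1, x4) spells out as x5 ⋆ x1 ⋆ x4
w(T(x5, x1, x4), x2) spells out as x5 ⋆ x1 ⋆ x4 ⋆ x2
T(x3, w(x6, x7), w(T(x5, x1, x4), x2)) spells out as x3 ⋆ x6 ⋆ x7 ⋆ x5 ⋆ x1 ⋆ x4 ⋆ x2
putting the inputs in ascending order: x1 ⋆ x2 ⋆ x3 ⋆ x4 ⋆ x5 ⋆ x6 ⋆ x7

x1 ⋆ x2 ⋆ x3 ⋆ x4 ⋆ x5 ⋆ x6 ⋆ x7


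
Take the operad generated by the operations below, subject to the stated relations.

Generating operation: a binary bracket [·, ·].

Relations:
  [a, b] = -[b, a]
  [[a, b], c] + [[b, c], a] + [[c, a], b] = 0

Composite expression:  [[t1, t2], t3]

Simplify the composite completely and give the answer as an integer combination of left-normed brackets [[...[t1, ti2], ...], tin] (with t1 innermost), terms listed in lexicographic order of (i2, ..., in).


[[t1, t2], t3]

Antisymmetry and Jacobi reduce to t1-anchored left-normed brackets.
Composite bracket: [[t1, t2], t3]
The bracket unfolds into 4 signed words via [a, b] = ab - ba (2^2 = 4).
Words beginning with t1 determine it all:
  t1t2t3 appears with sign +1, giving the term +[[t1, t2], t3]


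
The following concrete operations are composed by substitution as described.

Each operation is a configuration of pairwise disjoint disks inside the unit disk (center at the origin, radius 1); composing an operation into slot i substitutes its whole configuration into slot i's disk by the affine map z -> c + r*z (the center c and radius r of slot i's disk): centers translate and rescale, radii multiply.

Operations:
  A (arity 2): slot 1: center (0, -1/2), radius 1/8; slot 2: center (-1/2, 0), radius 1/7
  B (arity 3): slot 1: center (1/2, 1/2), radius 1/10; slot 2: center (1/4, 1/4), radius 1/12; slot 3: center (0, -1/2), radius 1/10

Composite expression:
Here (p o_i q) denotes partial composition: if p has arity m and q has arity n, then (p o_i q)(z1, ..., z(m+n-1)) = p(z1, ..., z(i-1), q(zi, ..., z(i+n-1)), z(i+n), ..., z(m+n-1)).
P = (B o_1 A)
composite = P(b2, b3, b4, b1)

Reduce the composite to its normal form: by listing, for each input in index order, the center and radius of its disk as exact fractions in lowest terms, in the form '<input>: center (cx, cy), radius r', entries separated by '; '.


b1: center (0, -1/2), radius 1/10; b2: center (1/2, 9/20), radius 1/80; b3: center (9/20, 1/2), radius 1/70; b4: center (1/4, 1/4), radius 1/12

Only the slot chain above each b matters under B; compose those maps.
b2: after 2 affine steps, its disk has center (1/2, 9/20), radius 1/80
b3: after 2 affine steps, its disk has center (9/20, 1/2), radius 1/70
b4: after 1 affine step, its disk has center (1/4, 1/4), radius 1/12
b1: after 1 affine step, its disk has center (0, -1/2), radius 1/10


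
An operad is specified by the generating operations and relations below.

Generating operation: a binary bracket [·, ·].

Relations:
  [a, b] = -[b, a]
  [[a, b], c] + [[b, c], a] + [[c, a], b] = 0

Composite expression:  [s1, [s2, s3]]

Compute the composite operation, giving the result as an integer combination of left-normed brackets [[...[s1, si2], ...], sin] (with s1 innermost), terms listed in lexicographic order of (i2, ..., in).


[[s1, s2], s3] - [[s1, s3], s2]


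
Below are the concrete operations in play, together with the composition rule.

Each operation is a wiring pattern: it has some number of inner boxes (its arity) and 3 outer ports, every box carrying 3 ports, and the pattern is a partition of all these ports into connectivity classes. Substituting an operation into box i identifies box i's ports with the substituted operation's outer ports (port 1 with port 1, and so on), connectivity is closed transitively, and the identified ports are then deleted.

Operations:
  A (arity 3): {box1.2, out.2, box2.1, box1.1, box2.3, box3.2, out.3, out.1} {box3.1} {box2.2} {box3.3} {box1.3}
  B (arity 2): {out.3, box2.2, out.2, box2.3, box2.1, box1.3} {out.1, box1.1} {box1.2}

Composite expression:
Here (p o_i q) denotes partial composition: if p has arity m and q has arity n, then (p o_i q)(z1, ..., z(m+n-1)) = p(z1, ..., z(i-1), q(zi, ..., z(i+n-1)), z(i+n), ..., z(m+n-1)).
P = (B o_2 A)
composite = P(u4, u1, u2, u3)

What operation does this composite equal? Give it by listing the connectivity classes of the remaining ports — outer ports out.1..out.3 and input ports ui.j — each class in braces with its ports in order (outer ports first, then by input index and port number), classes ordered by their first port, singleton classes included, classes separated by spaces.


Reachability decides: close wires over B-identified ports.
through A, on inputs (u1, u2, u3): {out.1, out.2, out.3, u1.1, u1.2, u2.1, u2.3, u3.2} {u1.3} {u2.2} {u3.1} {u3.3} (out.j = stage outer ports)
through B, on inputs (u4, u1, u2, u3): {out.1, u4.1} {out.2, out.3, u1.1, u1.2, u2.1, u2.3, u3.2, u4.3} {u1.3} {u2.2} {u3.1} {u3.3} {u4.2} (out.j = stage outer ports)

{out.1, u4.1} {out.2, out.3, u1.1, u1.2, u2.1, u2.3, u3.2, u4.3} {u1.3} {u2.2} {u3.1} {u3.3} {u4.2}


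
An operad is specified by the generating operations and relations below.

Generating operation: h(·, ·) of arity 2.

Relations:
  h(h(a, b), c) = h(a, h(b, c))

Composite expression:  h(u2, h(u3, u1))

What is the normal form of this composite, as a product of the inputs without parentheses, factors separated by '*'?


u2 * u3 * u1


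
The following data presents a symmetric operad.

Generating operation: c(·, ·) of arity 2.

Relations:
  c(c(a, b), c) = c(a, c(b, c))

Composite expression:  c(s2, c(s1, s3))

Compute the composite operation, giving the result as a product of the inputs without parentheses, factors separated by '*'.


s2 * s1 * s3

The c-tree's shape is irrelevant; the s-reading-order decides.
c(s1, s3) linearizes to s1 * s3
c(s2, c(s1, s3)) linearizes to s2 * s1 * s3


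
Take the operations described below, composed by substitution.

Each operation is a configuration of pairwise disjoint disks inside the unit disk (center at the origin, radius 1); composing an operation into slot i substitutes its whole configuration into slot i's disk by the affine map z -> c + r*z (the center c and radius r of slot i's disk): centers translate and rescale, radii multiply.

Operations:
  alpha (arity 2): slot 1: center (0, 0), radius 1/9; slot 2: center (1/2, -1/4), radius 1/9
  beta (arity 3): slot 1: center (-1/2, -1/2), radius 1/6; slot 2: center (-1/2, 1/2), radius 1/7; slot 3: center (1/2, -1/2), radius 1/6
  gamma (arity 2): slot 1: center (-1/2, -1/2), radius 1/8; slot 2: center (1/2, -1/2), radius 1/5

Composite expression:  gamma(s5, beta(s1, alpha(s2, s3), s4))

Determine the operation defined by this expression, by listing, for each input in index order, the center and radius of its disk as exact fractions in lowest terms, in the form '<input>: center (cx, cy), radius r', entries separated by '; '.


Nesting under gamma composes maps z -> c + r*z down each s-path.
input s5: composing its 1 substitution step yields center (-1/2, -1/2), radius 1/8
input s1: composing its 2 substitution steps yields center (2/5, -3/5), radius 1/30
input s2: composing its 3 substitution steps yields center (2/5, -2/5), radius 1/315
input s3: composing its 3 substitution steps yields center (29/70, -57/140), radius 1/315
input s4: composing its 2 substitution steps yields center (3/5, -3/5), radius 1/30

s1: center (2/5, -3/5), radius 1/30; s2: center (2/5, -2/5), radius 1/315; s3: center (29/70, -57/140), radius 1/315; s4: center (3/5, -3/5), radius 1/30; s5: center (-1/2, -1/2), radius 1/8


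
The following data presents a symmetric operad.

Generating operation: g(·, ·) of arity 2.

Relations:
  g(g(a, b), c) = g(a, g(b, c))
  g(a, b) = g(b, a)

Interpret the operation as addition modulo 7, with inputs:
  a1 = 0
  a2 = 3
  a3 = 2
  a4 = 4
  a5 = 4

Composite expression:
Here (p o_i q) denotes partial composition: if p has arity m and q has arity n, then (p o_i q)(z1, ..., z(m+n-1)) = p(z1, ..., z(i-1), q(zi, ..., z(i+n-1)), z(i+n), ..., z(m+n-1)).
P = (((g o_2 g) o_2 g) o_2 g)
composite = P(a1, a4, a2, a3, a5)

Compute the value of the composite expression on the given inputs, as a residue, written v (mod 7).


6 (mod 7)

g(a4, a2) = 0
g(g(a4, a2), a3) = 2
g(g(g(a4, a2), a3), a5) = 6
g(a1, g(g(g(a4, a2), a3), a5)) = 6


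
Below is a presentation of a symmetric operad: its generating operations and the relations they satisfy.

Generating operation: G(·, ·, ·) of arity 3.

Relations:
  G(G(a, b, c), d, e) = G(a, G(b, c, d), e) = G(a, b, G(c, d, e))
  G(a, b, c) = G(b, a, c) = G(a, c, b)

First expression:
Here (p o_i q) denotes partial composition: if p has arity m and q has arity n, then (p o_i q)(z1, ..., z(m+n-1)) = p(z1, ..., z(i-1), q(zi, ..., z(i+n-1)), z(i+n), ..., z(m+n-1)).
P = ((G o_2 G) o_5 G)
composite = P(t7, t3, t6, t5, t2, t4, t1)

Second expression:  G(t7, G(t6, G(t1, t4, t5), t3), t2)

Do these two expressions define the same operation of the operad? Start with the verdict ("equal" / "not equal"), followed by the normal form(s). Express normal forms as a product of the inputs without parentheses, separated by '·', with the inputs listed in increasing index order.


The first composite normalizes to t1 · t2 · t3 · t4 · t5 · t6 · t7
The second composite normalizes to t1 · t2 · t3 · t4 · t5 · t6 · t7
Both agree, so they are equal.

equal; both compose to t1 · t2 · t3 · t4 · t5 · t6 · t7


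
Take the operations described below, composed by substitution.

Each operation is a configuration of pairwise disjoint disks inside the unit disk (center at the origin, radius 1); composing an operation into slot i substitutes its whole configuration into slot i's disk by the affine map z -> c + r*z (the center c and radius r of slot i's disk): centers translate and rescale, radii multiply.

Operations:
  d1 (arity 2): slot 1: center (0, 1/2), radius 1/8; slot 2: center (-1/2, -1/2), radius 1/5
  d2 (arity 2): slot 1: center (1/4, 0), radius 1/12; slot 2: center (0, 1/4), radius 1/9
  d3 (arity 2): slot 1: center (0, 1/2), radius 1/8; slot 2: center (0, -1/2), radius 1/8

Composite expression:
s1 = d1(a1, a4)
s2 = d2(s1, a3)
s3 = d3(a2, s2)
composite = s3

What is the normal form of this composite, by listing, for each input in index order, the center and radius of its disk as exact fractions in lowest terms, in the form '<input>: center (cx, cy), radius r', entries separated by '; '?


a1: center (1/32, -95/192), radius 1/768; a2: center (0, 1/2), radius 1/8; a3: center (0, -15/32), radius 1/72; a4: center (5/192, -97/192), radius 1/480

Affine substitution under d3: radii multiply and a-centers shift.
input a2: applying the 1 nested substitution gives center (0, 1/2), radius 1/8
input a1: applying the 3 nested substitutions gives center (1/32, -95/192), radius 1/768
input a4: applying the 3 nested substitutions gives center (5/192, -97/192), radius 1/480
input a3: applying the 2 nested substitutions gives center (0, -15/32), radius 1/72


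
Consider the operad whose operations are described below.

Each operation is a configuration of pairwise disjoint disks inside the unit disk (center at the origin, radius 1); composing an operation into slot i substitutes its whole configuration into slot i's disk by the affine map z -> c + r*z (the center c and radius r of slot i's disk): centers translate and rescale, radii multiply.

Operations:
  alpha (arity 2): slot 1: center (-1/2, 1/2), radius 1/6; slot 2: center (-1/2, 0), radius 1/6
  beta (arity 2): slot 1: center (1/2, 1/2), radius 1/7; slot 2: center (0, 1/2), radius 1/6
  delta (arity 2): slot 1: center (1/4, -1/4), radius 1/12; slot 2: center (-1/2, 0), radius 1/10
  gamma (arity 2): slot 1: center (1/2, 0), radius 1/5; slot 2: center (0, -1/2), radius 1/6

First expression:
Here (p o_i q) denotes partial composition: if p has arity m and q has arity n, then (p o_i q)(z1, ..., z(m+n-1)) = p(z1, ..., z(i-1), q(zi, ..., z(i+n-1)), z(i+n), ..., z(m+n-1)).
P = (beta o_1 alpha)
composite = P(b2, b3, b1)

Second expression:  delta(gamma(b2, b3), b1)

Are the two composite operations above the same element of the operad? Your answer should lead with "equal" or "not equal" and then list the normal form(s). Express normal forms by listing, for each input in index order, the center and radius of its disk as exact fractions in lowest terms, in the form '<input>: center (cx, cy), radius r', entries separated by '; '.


not equal; the first gives b1: center (0, 1/2), radius 1/6; b2: center (3/7, 4/7), radius 1/42; b3: center (3/7, 1/2), radius 1/42 and the second b1: center (-1/2, 0), radius 1/10; b2: center (7/24, -1/4), radius 1/60; b3: center (1/4, -7/24), radius 1/72


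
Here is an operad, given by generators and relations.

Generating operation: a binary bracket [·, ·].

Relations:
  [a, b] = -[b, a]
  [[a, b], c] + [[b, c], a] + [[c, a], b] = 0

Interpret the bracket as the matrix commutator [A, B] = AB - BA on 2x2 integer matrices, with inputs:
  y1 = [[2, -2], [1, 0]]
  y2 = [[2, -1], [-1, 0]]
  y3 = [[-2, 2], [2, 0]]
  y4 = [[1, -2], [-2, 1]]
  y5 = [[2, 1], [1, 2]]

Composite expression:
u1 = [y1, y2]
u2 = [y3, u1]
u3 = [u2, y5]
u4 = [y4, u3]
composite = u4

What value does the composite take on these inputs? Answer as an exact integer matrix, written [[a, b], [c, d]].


[[32, -144], [144, -32]]


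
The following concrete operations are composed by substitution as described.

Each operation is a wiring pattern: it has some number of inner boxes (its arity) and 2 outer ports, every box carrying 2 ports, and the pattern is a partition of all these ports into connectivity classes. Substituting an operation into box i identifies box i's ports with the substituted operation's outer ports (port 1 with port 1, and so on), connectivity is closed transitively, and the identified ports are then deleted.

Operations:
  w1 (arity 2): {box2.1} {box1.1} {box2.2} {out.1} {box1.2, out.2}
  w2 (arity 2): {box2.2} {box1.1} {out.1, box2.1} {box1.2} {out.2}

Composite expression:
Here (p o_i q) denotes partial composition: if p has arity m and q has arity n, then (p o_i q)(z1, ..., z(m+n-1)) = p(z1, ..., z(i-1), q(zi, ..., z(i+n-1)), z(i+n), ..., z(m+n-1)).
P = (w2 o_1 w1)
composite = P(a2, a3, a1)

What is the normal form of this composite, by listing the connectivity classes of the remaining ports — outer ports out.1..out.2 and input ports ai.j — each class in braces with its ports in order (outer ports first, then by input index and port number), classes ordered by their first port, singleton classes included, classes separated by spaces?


{out.1, a1.1} {out.2} {a1.2} {a2.1} {a2.2} {a3.1} {a3.2}

Treat the ports identified at w2 as solder joints: merge, then drop.
stage w1: inputs (a2, a3), connectivity {out.1} {out.2, a2.2} {a2.1} {a3.1} {a3.2}, out.j its boundary
stage w2: inputs (a2, a3, a1), connectivity {out.1, a1.1} {out.2} {a1.2} {a2.1} {a2.2} {a3.1} {a3.2}, out.j its boundary


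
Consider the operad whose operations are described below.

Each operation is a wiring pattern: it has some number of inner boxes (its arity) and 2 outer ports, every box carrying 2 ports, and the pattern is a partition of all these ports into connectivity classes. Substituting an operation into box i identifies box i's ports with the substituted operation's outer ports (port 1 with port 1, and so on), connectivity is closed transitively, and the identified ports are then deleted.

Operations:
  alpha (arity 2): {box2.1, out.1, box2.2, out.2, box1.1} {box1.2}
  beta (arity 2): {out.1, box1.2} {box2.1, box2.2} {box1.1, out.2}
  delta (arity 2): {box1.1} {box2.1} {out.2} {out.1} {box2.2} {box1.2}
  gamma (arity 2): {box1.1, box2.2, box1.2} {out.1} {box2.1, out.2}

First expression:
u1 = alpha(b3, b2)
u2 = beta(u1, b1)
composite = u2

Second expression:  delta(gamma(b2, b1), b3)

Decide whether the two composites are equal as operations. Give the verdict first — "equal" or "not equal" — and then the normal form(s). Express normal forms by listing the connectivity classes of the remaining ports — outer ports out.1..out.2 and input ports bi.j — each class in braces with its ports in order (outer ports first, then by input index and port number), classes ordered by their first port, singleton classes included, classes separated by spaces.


not equal — first {out.1, out.2, b2.1, b2.2, b3.1} {b1.1, b1.2} {b3.2}, second {out.1} {out.2} {b1.1} {b1.2, b2.1, b2.2} {b3.1} {b3.2}

Normal form of the first expression: {out.1, out.2, b2.1, b2.2, b3.1} {b1.1, b1.2} {b3.2}
Normal form of the second expression: {out.1} {out.2} {b1.1} {b1.2, b2.1, b2.2} {b3.1} {b3.2}
No match — not equal.


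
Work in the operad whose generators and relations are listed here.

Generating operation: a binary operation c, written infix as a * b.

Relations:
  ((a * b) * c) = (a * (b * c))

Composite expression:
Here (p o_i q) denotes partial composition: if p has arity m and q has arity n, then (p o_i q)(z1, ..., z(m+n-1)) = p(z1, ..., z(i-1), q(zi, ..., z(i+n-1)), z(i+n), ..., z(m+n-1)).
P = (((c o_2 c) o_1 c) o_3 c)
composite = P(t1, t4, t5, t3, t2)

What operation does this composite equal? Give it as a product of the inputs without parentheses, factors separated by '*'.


t1 * t4 * t5 * t3 * t2

All parenthesizations of c agree; list the t-inputs left to right.
(t1 * t4) spells out as t1 * t4
(t5 * t3) spells out as t5 * t3
((t5 * t3) * t2) spells out as t5 * t3 * t2
((t1 * t4) * ((t5 * t3) * t2)) spells out as t1 * t4 * t5 * t3 * t2


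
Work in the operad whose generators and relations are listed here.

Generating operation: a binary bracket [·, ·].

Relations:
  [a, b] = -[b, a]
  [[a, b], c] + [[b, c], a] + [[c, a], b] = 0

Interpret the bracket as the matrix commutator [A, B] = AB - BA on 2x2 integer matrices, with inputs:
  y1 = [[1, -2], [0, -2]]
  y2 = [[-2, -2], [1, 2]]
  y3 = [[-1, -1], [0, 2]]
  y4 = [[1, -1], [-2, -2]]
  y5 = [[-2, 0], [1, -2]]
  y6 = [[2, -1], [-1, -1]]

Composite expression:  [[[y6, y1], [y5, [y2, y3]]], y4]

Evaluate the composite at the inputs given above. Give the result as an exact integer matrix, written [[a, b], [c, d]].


[[-28, -24], [-36, 28]]

[y6, y1] = [[-2, -3], [-3, 2]]
[y2, y3] = [[1, -2], [-3, -1]]
[y5, [y2, y3]] = [[2, 0], [2, -2]]
[[y6, y1], [y5, [y2, y3]]] = [[-6, 12], [-4, 6]]
[[[y6, y1], [y5, [y2, y3]]], y4] = [[-28, -24], [-36, 28]]


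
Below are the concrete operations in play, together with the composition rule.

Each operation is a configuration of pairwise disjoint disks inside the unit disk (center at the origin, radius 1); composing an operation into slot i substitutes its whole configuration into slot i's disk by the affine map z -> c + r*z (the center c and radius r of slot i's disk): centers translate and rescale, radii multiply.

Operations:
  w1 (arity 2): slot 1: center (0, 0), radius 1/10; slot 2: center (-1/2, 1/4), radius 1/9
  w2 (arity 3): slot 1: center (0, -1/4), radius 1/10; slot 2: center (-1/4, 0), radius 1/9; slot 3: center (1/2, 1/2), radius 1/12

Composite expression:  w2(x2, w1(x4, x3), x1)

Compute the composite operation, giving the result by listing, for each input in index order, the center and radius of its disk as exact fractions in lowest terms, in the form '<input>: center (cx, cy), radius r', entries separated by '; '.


x1: center (1/2, 1/2), radius 1/12; x2: center (0, -1/4), radius 1/10; x3: center (-11/36, 1/36), radius 1/81; x4: center (-1/4, 0), radius 1/90

Nesting under w2 composes maps z -> c + r*z down each x-path.
x2: after 1 affine step, its disk has center (0, -1/4), radius 1/10
x4: after 2 affine steps, its disk has center (-1/4, 0), radius 1/90
x3: after 2 affine steps, its disk has center (-11/36, 1/36), radius 1/81
x1: after 1 affine step, its disk has center (1/2, 1/2), radius 1/12


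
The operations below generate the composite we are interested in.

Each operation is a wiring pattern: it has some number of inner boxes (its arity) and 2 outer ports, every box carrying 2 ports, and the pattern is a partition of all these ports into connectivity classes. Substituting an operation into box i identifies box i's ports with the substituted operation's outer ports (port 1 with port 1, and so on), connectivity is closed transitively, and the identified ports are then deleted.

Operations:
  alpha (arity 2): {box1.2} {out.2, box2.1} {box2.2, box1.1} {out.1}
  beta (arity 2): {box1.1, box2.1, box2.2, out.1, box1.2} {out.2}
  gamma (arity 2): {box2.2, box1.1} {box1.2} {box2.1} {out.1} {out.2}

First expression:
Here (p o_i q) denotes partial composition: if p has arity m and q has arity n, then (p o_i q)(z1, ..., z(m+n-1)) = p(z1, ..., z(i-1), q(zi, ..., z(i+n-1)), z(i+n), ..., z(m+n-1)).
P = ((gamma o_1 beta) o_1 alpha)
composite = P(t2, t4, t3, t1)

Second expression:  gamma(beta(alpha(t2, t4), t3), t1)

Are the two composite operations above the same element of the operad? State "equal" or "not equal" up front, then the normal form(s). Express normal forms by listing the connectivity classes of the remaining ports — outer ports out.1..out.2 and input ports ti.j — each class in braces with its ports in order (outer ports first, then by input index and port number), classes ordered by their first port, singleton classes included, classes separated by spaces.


equal; both compose to {out.1} {out.2} {t1.1} {t1.2, t3.1, t3.2, t4.1} {t2.1, t4.2} {t2.2}


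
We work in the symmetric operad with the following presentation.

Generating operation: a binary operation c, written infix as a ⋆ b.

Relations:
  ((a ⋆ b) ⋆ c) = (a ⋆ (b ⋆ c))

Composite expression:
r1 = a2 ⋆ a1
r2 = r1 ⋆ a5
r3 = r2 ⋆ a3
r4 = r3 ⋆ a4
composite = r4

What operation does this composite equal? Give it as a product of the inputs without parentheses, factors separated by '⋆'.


Key point: c is associative — brackets drop, the a-order remains.
(a2 ⋆ a1) unparenthesizes to a2 ⋆ a1
((a2 ⋆ a1) ⋆ a5) unparenthesizes to a2 ⋆ a1 ⋆ a5
(((a2 ⋆ a1) ⋆ a5) ⋆ a3) unparenthesizes to a2 ⋆ a1 ⋆ a5 ⋆ a3
((((a2 ⋆ a1) ⋆ a5) ⋆ a3) ⋆ a4) unparenthesizes to a2 ⋆ a1 ⋆ a5 ⋆ a3 ⋆ a4

a2 ⋆ a1 ⋆ a5 ⋆ a3 ⋆ a4


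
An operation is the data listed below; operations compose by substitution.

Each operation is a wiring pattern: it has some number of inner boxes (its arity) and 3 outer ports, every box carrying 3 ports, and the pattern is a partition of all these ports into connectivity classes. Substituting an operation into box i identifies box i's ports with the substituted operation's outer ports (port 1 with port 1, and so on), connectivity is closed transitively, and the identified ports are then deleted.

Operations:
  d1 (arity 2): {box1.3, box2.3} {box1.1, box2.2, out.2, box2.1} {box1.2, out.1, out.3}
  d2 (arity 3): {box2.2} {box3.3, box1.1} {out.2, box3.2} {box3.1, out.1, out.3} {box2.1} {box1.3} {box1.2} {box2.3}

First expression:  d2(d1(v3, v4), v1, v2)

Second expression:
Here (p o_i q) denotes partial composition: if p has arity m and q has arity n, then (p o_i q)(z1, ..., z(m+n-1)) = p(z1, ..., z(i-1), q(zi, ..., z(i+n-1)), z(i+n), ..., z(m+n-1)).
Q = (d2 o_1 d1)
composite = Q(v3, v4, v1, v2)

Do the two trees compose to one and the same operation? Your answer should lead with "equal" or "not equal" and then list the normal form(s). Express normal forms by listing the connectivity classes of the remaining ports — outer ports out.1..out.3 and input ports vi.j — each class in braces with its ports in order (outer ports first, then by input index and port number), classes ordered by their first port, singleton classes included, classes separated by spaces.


The first composite normalizes to {out.1, out.3, v2.1} {out.2, v2.2} {v1.1} {v1.2} {v1.3} {v2.3, v3.2} {v3.1, v4.1, v4.2} {v3.3, v4.3}
The second composite normalizes to {out.1, out.3, v2.1} {out.2, v2.2} {v1.1} {v1.2} {v1.3} {v2.3, v3.2} {v3.1, v4.1, v4.2} {v3.3, v4.3}
Same normal form: equal.

equal; both compose to {out.1, out.3, v2.1} {out.2, v2.2} {v1.1} {v1.2} {v1.3} {v2.3, v3.2} {v3.1, v4.1, v4.2} {v3.3, v4.3}


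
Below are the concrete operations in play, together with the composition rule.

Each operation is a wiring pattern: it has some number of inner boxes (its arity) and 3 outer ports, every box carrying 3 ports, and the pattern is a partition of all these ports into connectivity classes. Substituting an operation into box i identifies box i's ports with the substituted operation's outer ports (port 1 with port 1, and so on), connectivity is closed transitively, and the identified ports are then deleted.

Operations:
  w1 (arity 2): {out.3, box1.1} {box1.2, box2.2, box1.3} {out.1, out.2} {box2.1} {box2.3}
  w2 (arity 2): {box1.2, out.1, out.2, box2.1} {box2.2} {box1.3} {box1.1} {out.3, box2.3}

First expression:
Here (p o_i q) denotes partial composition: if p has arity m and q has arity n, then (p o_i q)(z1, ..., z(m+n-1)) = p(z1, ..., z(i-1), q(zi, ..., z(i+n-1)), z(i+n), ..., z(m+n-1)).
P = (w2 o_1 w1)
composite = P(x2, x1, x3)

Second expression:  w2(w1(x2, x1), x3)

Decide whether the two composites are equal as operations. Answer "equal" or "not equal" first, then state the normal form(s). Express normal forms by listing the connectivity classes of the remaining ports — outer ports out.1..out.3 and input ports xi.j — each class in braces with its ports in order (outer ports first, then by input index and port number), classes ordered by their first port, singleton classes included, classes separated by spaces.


Normal form of the first expression: {out.1, out.2, x3.1} {out.3, x3.3} {x1.1} {x1.2, x2.2, x2.3} {x1.3} {x2.1} {x3.2}
Normal form of the second expression: {out.1, out.2, x3.1} {out.3, x3.3} {x1.1} {x1.2, x2.2, x2.3} {x1.3} {x2.1} {x3.2}
One common form — equal.

equal; both compose to {out.1, out.2, x3.1} {out.3, x3.3} {x1.1} {x1.2, x2.2, x2.3} {x1.3} {x2.1} {x3.2}
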